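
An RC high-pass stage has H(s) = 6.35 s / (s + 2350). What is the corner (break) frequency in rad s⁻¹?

2350 rad s⁻¹

The single real pole at s = −2350 gives a corner at ω = 2350 rad s⁻¹.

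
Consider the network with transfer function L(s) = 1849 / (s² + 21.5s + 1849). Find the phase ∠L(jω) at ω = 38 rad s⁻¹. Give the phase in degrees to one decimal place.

-63.6°

∠[(j38)² + 21.5(j38) + 1849] = ∠[405 + j817] = 63.63°
∠L(j38) = −63.63° = -63.63°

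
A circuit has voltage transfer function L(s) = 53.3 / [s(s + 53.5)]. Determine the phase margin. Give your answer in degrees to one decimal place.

88.9°

Gain crossover: |L(jω)| = 1 at ω ≈ 0.996 rad/s.
∠L(j0.996) = −90° − arctan(0.996/53.5) ≈ -91.07°
PM = 180° + (-91.07°) = 88.93°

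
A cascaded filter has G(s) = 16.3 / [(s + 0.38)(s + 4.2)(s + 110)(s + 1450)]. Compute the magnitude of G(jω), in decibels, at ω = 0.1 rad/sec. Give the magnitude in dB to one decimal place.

-84.2 dB

|j0.1 + 0.38| = √(0.1² + 0.38²) = 0.3929
|j0.1 + 4.2| = √(0.1² + 4.2²) = 4.201
|j0.1 + 110| = √(0.1² + 110²) = 110
|j0.1 + 1450| = √(0.1² + 1450²) = 1450
|G(j0.1)| = 16.3 / (0.3929 × 4.201 × 110 × 1450) = 6.1906e-05
20 log₁₀(6.1906e-05) = -84.17 dB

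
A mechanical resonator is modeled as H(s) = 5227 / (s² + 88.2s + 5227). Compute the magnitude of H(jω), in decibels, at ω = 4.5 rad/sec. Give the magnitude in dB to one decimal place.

0.0 dB

|(j4.5)² + 88.2(j4.5) + 5227| = |5206.8 + j396.9| = 5222
|H(j4.5)| = 5227 / 5222 = 1.001
20 log₁₀(1.001) = 0.01 dB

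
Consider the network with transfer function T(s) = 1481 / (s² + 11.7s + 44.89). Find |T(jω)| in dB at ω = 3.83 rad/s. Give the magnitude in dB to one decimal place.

28.8 dB

|(j3.83)² + 11.7(j3.83) + 44.89| = |30.221 + j44.811| = 54.05
|T(j3.83)| = 1481 / 54.05 = 27.401
20 log₁₀(27.401) = 28.76 dB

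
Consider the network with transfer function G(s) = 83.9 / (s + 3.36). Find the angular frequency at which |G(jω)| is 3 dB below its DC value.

3.36 rad/sec

For a single-pole low-pass, the −3 dB point is at the pole: ω = 3.36 rad/sec.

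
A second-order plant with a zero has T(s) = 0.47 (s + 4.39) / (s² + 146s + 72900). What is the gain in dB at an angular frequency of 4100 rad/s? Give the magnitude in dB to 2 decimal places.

|j4100 + 4.39| = √(4100² + 4.39²) = 4100
|(j4100)² + 146(j4100) + 72900| = |-1.6737e+07 + j5.986e+05| = 1.675e+07
|T(j4100)| = 0.47 × 4100 / 1.675e+07 = 0.00011506
20 log₁₀(0.00011506) = -78.782 dB

-78.78 dB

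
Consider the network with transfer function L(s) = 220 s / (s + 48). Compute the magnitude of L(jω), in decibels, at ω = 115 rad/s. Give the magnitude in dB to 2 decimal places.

|j115| = 115
|j115 + 48| = √(115² + 48²) = 124.6
|L(j115)| = 220 × 115 / 124.6 = 203.02
20 log₁₀(203.02) = 46.151 dB

46.15 dB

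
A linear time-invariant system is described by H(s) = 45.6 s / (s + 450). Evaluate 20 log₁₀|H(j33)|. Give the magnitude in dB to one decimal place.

10.5 dB

|j33| = 33
|j33 + 450| = √(33² + 450²) = 451.2
|H(j33)| = 45.6 × 33 / 451.2 = 3.335
20 log₁₀(3.335) = 10.46 dB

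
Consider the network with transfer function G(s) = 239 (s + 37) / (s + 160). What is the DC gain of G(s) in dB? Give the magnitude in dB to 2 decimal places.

G(0) = 239 × 37 / 160 = 55.269
20 log₁₀(55.269) = 34.850 dB

34.85 dB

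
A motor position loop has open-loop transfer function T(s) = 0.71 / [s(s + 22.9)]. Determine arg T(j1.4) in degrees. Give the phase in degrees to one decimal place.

∠(j1.4 + 22.9) = arctan(1.4/22.9) = 3.50°
∠(j1.4) = 90.00°
∠T(j1.4) = − (3.50° + 90.00°) = -93.50°

-93.5°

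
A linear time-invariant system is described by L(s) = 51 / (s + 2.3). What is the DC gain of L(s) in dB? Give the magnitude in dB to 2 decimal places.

L(0) = 51 / 2.3 = 22.174
20 log₁₀(22.174) = 26.917 dB

26.92 dB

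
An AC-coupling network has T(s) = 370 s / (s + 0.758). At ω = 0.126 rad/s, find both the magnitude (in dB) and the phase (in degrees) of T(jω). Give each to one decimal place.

|T| = 35.7 dB, ∠T = 80.6°

|j0.126| = 0.126
|j0.126 + 0.758| = √(0.126² + 0.758²) = 0.7684
|T(j0.126)| = 370 × 0.126 / 0.7684 = 60.671
20 log₁₀(60.671) = 35.66 dB
∠(j0.126) = 90.00°
∠(j0.126 + 0.758) = arctan(0.126/0.758) = 9.44°
∠T(j0.126) = 90.00° − 9.44° = 80.56°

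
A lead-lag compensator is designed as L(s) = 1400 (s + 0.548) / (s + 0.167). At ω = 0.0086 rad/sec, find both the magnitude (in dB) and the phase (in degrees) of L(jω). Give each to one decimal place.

|L| = 73.2 dB, ∠L = -2.0°

|j0.0086 + 0.548| = √(0.0086² + 0.548²) = 0.5481
|j0.0086 + 0.167| = √(0.0086² + 0.167²) = 0.1672
|L(j0.0086)| = 1400 × 0.5481 / 0.1672 = 4588.5
20 log₁₀(4588.5) = 73.23 dB
∠(j0.0086 + 0.548) = arctan(0.0086/0.548) = 0.90°
∠(j0.0086 + 0.167) = arctan(0.0086/0.167) = 2.95°
∠L(j0.0086) = 0.90° − 2.95° = -2.05°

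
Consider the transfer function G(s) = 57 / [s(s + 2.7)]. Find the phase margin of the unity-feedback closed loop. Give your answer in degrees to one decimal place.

Gain crossover: |G(jω)| = 1 at ω ≈ 7.31 rad s⁻¹.
∠G(j7.31) = −90° − arctan(7.31/2.7) ≈ -159.73°
PM = 180° + (-159.73°) = 20.27°

20.3 deg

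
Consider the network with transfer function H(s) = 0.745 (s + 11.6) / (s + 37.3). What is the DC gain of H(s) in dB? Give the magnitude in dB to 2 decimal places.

-12.70 dB

H(0) = 0.745 × 11.6 / 37.3 = 0.23169
20 log₁₀(0.23169) = -12.702 dB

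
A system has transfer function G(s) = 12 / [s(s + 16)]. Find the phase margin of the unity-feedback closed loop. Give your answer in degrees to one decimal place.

Gain crossover: |G(jω)| = 1 at ω ≈ 0.749 rad/sec.
∠G(j0.749) = −90° − arctan(0.749/16) ≈ -92.68°
PM = 180° + (-92.68°) = 87.32°

87.3°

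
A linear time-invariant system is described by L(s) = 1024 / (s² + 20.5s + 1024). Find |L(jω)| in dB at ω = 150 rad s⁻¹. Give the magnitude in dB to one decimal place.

-26.5 dB

|(j150)² + 20.5(j150) + 1024| = |-21476 + j3075| = 2.17e+04
|L(j150)| = 1024 / 2.17e+04 = 0.0472
20 log₁₀(0.0472) = -26.52 dB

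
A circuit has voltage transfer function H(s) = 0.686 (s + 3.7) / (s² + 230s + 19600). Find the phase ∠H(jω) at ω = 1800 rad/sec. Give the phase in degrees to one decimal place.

∠(j1800 + 3.7) = arctan(1800/3.7) = 89.88°
∠[(j1800)² + 230(j1800) + 19600] = ∠[-3.2204e+06 + j4.14e+05] = 172.67°
∠H(j1800) = 89.88° − 172.67° = -82.79°

-82.8°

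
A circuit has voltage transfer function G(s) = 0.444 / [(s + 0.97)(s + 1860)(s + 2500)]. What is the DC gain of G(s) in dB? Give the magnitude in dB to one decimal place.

-140.1 dB

G(0) = 0.444 / (0.97 × 1860 × 2500) = 9.8437e-08
20 log₁₀(9.8437e-08) = -140.14 dB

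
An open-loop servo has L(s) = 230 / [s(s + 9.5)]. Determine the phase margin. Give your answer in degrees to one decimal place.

34.6 deg

Gain crossover: |L(jω)| = 1 at ω ≈ 13.8 rad/s.
∠L(j13.8) = −90° − arctan(13.8/9.5) ≈ -145.37°
PM = 180° + (-145.37°) = 34.63°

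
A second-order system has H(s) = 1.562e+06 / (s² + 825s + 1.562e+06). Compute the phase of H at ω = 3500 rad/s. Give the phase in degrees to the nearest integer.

∠[(j3500)² + 825(j3500) + 1.562e+06] = ∠[-1.0688e+07 + j2.8875e+06] = 164.88°
∠H(j3500) = −164.88° = -164.88°

-165 deg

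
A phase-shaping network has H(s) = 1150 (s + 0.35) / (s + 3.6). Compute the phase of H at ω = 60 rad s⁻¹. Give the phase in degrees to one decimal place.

∠(j60 + 0.35) = arctan(60/0.35) = 89.67°
∠(j60 + 3.6) = arctan(60/3.6) = 86.57°
∠H(j60) = 89.67° − 86.57° = 3.10°

3.1°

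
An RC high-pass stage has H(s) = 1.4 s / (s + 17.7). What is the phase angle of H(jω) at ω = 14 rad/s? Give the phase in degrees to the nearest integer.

∠(j14) = 90.00°
∠(j14 + 17.7) = arctan(14/17.7) = 38.34°
∠H(j14) = 90.00° − 38.34° = 51.66°

52°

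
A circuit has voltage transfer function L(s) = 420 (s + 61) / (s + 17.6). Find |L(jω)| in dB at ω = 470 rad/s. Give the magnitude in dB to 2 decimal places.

52.53 dB

|j470 + 61| = √(470² + 61²) = 473.9
|j470 + 17.6| = √(470² + 17.6²) = 470.3
|L(j470)| = 420 × 473.9 / 470.3 = 423.23
20 log₁₀(423.23) = 52.531 dB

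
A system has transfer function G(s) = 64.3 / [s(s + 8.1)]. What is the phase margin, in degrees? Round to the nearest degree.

52°

Gain crossover: |G(jω)| = 1 at ω ≈ 6.28 rad/sec.
∠G(j6.28) = −90° − arctan(6.28/8.1) ≈ -127.77°
PM = 180° + (-127.77°) = 52.23°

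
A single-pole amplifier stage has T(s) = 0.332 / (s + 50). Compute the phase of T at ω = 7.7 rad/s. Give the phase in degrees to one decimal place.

-8.8°

∠(j7.7 + 50) = arctan(7.7/50) = 8.75°
∠T(j7.7) = −8.75° = -8.75°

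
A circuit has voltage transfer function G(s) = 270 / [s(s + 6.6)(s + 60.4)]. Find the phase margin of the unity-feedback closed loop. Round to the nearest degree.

84 deg

Gain crossover: |G(jω)| = 1 at ω ≈ 0.674 rad/s.
∠G(j0.674) = −90° − arctan(0.674/6.6) − arctan(0.674/60.4) ≈ -96.47°
PM = 180° + (-96.47°) = 83.53°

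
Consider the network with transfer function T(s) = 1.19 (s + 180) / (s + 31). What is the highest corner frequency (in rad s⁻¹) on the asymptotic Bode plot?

180 rad s⁻¹

Break frequencies occur at each pole and zero magnitude: 31 rad s⁻¹, 180 rad s⁻¹.
The highest is 180 rad s⁻¹.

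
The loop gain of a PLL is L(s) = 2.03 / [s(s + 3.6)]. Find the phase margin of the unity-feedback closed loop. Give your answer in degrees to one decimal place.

81.2°

Gain crossover: |L(jω)| = 1 at ω ≈ 0.557 rad/s.
∠L(j0.557) = −90° − arctan(0.557/3.6) ≈ -98.80°
PM = 180° + (-98.80°) = 81.20°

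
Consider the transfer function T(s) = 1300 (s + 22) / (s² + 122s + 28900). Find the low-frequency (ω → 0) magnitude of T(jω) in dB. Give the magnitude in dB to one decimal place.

T(0) = 1300 × 22 / 28900 = 0.98962
20 log₁₀(0.98962) = -0.09 dB

-0.1 dB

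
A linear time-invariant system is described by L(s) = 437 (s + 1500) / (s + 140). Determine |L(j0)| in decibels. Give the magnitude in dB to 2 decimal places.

73.41 dB

L(0) = 437 × 1500 / 140 = 4682.1
20 log₁₀(4682.1) = 73.409 dB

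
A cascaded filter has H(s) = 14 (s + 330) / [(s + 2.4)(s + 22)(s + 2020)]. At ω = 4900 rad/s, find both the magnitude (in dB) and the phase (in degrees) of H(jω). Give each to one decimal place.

|j4900 + 330| = √(4900² + 330²) = 4911
|j4900 + 2.4| = √(4900² + 2.4²) = 4900
|j4900 + 22| = √(4900² + 22²) = 4900
|j4900 + 2020| = √(4900² + 2020²) = 5300
|H(j4900)| = 14 × 4911 / (4900 × 4900 × 5300) = 5.403e-07
20 log₁₀(5.403e-07) = -125.35 dB
∠(j4900 + 330) = arctan(4900/330) = 86.15°
∠(j4900 + 2.4) = arctan(4900/2.4) = 89.97°
∠(j4900 + 22) = arctan(4900/22) = 89.74°
∠(j4900 + 2020) = arctan(4900/2020) = 67.60°
∠H(j4900) = 86.15° − (89.97° + 89.74° + 67.60°) = -161.16°

|H| = -125.3 dB, ∠H = -161.2°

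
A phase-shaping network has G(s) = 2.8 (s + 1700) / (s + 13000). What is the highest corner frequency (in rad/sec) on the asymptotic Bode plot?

Break frequencies occur at each pole and zero magnitude: 1700 rad/sec, 13000 rad/sec.
The highest is 13000 rad/sec.

13000 rad/sec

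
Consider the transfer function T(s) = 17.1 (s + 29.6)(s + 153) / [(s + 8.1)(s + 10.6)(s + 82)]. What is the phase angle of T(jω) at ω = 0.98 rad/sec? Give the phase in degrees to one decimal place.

∠(j0.98 + 29.6) = arctan(0.98/29.6) = 1.90°
∠(j0.98 + 153) = arctan(0.98/153) = 0.37°
∠(j0.98 + 8.1) = arctan(0.98/8.1) = 6.90°
∠(j0.98 + 10.6) = arctan(0.98/10.6) = 5.28°
∠(j0.98 + 82) = arctan(0.98/82) = 0.68°
∠T(j0.98) = 1.90° + 0.37° − (6.90° + 5.28° + 0.68°) = -10.60°

-10.6°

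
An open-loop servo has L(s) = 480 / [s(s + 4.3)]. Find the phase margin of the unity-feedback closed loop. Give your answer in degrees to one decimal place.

11.2°

Gain crossover: |L(jω)| = 1 at ω ≈ 21.7 rad/s.
∠L(j21.7) = −90° − arctan(21.7/4.3) ≈ -168.79°
PM = 180° + (-168.79°) = 11.21°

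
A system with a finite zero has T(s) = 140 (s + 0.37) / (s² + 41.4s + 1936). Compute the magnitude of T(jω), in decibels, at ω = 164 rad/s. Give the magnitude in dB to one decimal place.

-1.0 dB

|j164 + 0.37| = √(164² + 0.37²) = 164
|(j164)² + 41.4(j164) + 1936| = |-24960 + j6789.6| = 2.587e+04
|T(j164)| = 140 × 164 / 2.587e+04 = 0.88762
20 log₁₀(0.88762) = -1.04 dB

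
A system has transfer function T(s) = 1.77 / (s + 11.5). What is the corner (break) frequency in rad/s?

The single real pole at s = −11.5 gives a corner at ω = 11.5 rad/s.

11.5 rad/s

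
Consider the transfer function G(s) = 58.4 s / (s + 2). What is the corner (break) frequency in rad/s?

The single real pole at s = −2 gives a corner at ω = 2 rad/s.

2 rad/s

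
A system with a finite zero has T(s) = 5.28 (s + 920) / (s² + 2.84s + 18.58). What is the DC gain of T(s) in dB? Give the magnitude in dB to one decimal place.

T(0) = 5.28 × 920 / 18.58 = 261.44
20 log₁₀(261.44) = 48.35 dB

48.3 dB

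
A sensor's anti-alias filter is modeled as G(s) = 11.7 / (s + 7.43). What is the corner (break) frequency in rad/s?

7.43 rad/s

The single real pole at s = −7.43 gives a corner at ω = 7.43 rad/s.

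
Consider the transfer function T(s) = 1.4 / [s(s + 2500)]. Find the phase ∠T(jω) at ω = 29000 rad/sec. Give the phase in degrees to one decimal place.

-175.1 deg

∠(j29000 + 2500) = arctan(29000/2500) = 85.07°
∠(j29000) = 90.00°
∠T(j29000) = − (85.07° + 90.00°) = -175.07°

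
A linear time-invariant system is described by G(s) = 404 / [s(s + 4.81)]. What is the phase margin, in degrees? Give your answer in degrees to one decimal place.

13.6°

Gain crossover: |G(jω)| = 1 at ω ≈ 19.8 rad/s.
∠G(j19.8) = −90° − arctan(19.8/4.81) ≈ -166.36°
PM = 180° + (-166.36°) = 13.64°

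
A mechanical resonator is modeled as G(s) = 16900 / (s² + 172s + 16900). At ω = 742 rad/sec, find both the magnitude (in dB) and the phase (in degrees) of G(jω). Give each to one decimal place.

|G| = -30.2 dB, ∠G = -166.6°

|(j742)² + 172(j742) + 16900| = |-5.3366e+05 + j1.2762e+05| = 5.487e+05
|G(j742)| = 16900 / 5.487e+05 = 0.030799
20 log₁₀(0.030799) = -30.23 dB
∠[(j742)² + 172(j742) + 16900] = ∠[-5.3366e+05 + j1.2762e+05] = 166.55°
∠G(j742) = −166.55° = -166.55°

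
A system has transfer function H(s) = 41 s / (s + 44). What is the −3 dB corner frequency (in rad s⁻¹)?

44 rad s⁻¹

For a single-pole high-pass, the −3 dB point is at the pole: ω = 44 rad s⁻¹.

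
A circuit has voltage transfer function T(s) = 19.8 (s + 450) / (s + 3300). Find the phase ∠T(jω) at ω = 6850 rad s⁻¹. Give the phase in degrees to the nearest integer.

∠(j6850 + 450) = arctan(6850/450) = 86.24°
∠(j6850 + 3300) = arctan(6850/3300) = 64.28°
∠T(j6850) = 86.24° − 64.28° = 21.96°

22°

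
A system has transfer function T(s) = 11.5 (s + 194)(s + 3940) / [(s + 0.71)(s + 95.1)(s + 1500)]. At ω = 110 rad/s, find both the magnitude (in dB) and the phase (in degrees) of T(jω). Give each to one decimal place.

|T| = -7.5 dB, ∠T = -111.8°

|j110 + 194| = √(110² + 194²) = 223
|j110 + 3940| = √(110² + 3940²) = 3942
|j110 + 0.71| = √(110² + 0.71²) = 110
|j110 + 95.1| = √(110² + 95.1²) = 145.4
|j110 + 1500| = √(110² + 1500²) = 1504
|T(j110)| = 11.5 × 223 × 3942 / (110 × 145.4 × 1504) = 0.42019
20 log₁₀(0.42019) = -7.53 dB
∠(j110 + 194) = arctan(110/194) = 29.55°
∠(j110 + 3940) = arctan(110/3940) = 1.60°
∠(j110 + 0.71) = arctan(110/0.71) = 89.63°
∠(j110 + 95.1) = arctan(110/95.1) = 49.16°
∠(j110 + 1500) = arctan(110/1500) = 4.19°
∠T(j110) = 29.55° + 1.60° − (89.63° + 49.16° + 4.19°) = -111.83°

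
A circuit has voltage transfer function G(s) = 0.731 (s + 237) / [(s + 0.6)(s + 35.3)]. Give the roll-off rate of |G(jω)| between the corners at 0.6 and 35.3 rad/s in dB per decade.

In this band the factors already past their corner are: pole at 0.6; net slope = -20 dB/decade.

-20 dB/decade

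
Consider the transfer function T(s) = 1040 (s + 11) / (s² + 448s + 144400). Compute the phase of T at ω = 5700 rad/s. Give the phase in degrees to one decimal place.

-85.6 deg

∠(j5700 + 11) = arctan(5700/11) = 89.89°
∠[(j5700)² + 448(j5700) + 144400] = ∠[-3.2346e+07 + j2.5536e+06] = 175.49°
∠T(j5700) = 89.89° − 175.49° = -85.60°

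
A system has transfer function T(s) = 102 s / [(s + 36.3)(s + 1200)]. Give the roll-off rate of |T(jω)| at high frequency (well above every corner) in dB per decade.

-20 dB/decade

With 1 zero and 2 poles, the high-frequency asymptotic slope is 20 × (1 − 2) = -20 dB/decade.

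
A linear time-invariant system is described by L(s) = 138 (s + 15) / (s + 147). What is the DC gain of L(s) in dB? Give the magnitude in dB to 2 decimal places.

22.97 dB

L(0) = 138 × 15 / 147 = 14.082
20 log₁₀(14.082) = 22.973 dB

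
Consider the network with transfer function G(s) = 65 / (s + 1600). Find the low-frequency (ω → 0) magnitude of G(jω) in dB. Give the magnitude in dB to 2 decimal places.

G(0) = 65 / 1600 = 0.040625
20 log₁₀(0.040625) = -27.824 dB

-27.82 dB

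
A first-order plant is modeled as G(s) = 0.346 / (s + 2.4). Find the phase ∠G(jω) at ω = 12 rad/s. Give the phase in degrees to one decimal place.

∠(j12 + 2.4) = arctan(12/2.4) = 78.69°
∠G(j12) = −78.69° = -78.69°

-78.7 deg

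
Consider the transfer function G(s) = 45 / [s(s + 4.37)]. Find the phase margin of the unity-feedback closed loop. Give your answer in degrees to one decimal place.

35.9°

Gain crossover: |G(jω)| = 1 at ω ≈ 6.04 rad/sec.
∠G(j6.04) = −90° − arctan(6.04/4.37) ≈ -144.10°
PM = 180° + (-144.10°) = 35.90°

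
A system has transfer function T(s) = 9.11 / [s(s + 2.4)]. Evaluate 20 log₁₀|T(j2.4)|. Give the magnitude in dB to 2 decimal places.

|j2.4 + 2.4| = √(2.4² + 2.4²) = 3.394
|j2.4| = 2.4
|T(j2.4)| = 9.11 / (3.394 × 2.4) = 1.1184
20 log₁₀(1.1184) = 0.972 dB

0.97 dB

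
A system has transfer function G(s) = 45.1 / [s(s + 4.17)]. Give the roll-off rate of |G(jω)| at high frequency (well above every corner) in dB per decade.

With 0 zeros and 2 poles, the high-frequency asymptotic slope is 20 × (0 − 2) = -40 dB/decade.

-40 dB/decade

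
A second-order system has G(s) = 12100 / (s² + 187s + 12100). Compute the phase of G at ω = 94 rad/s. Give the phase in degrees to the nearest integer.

-79°

∠[(j94)² + 187(j94) + 12100] = ∠[3264 + j17578] = 79.48°
∠G(j94) = −79.48° = -79.48°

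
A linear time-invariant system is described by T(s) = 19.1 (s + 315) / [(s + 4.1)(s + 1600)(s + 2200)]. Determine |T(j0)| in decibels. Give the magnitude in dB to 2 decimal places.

T(0) = 19.1 × 315 / (4.1 × 1600 × 2200) = 0.00041689
20 log₁₀(0.00041689) = -67.600 dB

-67.60 dB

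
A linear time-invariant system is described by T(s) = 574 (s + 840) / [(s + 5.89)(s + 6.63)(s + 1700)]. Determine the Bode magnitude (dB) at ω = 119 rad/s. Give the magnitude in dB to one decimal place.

-33.9 dB

|j119 + 840| = √(119² + 840²) = 848.4
|j119 + 5.89| = √(119² + 5.89²) = 119.1
|j119 + 6.63| = √(119² + 6.63²) = 119.2
|j119 + 1700| = √(119² + 1700²) = 1704
|T(j119)| = 574 × 848.4 / (119.1 × 119.2 × 1704) = 0.020123
20 log₁₀(0.020123) = -33.93 dB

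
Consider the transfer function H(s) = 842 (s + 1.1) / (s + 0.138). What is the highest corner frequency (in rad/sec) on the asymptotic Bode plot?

Break frequencies occur at each pole and zero magnitude: 0.138 rad/sec, 1.1 rad/sec.
The highest is 1.1 rad/sec.

1.1 rad/sec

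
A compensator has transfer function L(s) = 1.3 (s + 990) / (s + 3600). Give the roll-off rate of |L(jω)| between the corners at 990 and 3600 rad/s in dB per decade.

20 dB/decade

In this band the factors already past their corner are: zero at 990; net slope = 20 dB/decade.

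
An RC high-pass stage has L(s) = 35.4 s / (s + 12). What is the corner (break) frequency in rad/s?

12 rad/s

The single real pole at s = −12 gives a corner at ω = 12 rad/s.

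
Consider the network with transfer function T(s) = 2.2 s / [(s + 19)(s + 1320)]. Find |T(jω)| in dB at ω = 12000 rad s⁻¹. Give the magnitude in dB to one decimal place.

-74.8 dB

|j12000| = 1.2e+04
|j12000 + 19| = √(12000² + 19²) = 1.2e+04
|j12000 + 1320| = √(12000² + 1320²) = 1.207e+04
|T(j12000)| = 2.2 × 1.2e+04 / (1.2e+04 × 1.207e+04) = 0.00018223
20 log₁₀(0.00018223) = -74.79 dB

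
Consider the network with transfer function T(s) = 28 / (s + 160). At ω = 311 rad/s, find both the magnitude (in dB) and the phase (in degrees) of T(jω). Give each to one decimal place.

|T| = -21.9 dB, ∠T = -62.8 deg

|j311 + 160| = √(311² + 160²) = 349.7
|T(j311)| = 28 / 349.7 = 0.080059
20 log₁₀(0.080059) = -21.93 dB
∠(j311 + 160) = arctan(311/160) = 62.78°
∠T(j311) = −62.78° = -62.78°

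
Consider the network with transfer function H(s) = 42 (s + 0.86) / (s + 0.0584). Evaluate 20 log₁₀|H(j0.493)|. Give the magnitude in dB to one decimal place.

38.5 dB

|j0.493 + 0.86| = √(0.493² + 0.86²) = 0.9913
|j0.493 + 0.0584| = √(0.493² + 0.0584²) = 0.4964
|H(j0.493)| = 42 × 0.9913 / 0.4964 = 83.864
20 log₁₀(83.864) = 38.47 dB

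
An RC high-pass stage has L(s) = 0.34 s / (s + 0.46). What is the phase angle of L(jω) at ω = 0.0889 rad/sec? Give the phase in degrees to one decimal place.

79.1°

∠(j0.0889) = 90.00°
∠(j0.0889 + 0.46) = arctan(0.0889/0.46) = 10.94°
∠L(j0.0889) = 90.00° − 10.94° = 79.06°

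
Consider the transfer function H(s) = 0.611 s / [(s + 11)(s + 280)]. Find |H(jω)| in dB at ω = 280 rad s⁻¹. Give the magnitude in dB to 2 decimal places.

-56.24 dB

|j280| = 280
|j280 + 11| = √(280² + 11²) = 280.2
|j280 + 280| = √(280² + 280²) = 396
|H(j280)| = 0.611 × 280 / (280.2 × 396) = 0.0015418
20 log₁₀(0.0015418) = -56.239 dB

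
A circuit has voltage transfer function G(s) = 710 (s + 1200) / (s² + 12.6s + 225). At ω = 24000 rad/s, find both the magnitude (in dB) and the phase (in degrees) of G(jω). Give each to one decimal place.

|G| = -30.6 dB, ∠G = -92.8°

|j24000 + 1200| = √(24000² + 1200²) = 2.403e+04
|(j24000)² + 12.6(j24000) + 225| = |-5.76e+08 + j3.024e+05| = 5.76e+08
|G(j24000)| = 710 × 2.403e+04 / 5.76e+08 = 0.02962
20 log₁₀(0.02962) = -30.57 dB
∠(j24000 + 1200) = arctan(24000/1200) = 87.14°
∠[(j24000)² + 12.6(j24000) + 225] = ∠[-5.76e+08 + j3.024e+05] = 179.97°
∠G(j24000) = 87.14° − 179.97° = -92.83°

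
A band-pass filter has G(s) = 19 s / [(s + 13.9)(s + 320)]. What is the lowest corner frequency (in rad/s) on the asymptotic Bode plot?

13.9 rad/s

Break frequencies occur at each pole and zero magnitude: 13.9 rad/s, 320 rad/s.
The lowest is 13.9 rad/s.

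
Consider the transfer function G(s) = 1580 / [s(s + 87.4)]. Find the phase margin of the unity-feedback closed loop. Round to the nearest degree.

79°

Gain crossover: |G(jω)| = 1 at ω ≈ 17.7 rad s⁻¹.
∠G(j17.7) = −90° − arctan(17.7/87.4) ≈ -101.46°
PM = 180° + (-101.46°) = 78.54°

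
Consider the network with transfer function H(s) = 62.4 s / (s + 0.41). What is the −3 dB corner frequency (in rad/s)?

For a single-pole high-pass, the −3 dB point is at the pole: ω = 0.41 rad/s.

0.41 rad/s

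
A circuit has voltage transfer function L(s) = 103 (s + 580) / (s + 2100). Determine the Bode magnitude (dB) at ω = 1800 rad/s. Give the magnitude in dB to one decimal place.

37.0 dB

|j1800 + 580| = √(1800² + 580²) = 1891
|j1800 + 2100| = √(1800² + 2100²) = 2766
|L(j1800)| = 103 × 1891 / 2766 = 70.425
20 log₁₀(70.425) = 36.95 dB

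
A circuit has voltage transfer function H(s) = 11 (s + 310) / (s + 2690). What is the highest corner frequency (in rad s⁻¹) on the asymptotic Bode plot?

2690 rad s⁻¹

Break frequencies occur at each pole and zero magnitude: 310 rad s⁻¹, 2690 rad s⁻¹.
The highest is 2690 rad s⁻¹.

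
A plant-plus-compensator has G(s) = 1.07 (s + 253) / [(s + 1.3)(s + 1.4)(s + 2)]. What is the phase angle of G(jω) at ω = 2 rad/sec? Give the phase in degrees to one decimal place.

∠(j2 + 253) = arctan(2/253) = 0.45°
∠(j2 + 1.3) = arctan(2/1.3) = 56.98°
∠(j2 + 1.4) = arctan(2/1.4) = 55.01°
∠(j2 + 2) = arctan(2/2) = 45.00°
∠G(j2) = 0.45° − (56.98° + 55.01° + 45.00°) = -156.53°

-156.5 deg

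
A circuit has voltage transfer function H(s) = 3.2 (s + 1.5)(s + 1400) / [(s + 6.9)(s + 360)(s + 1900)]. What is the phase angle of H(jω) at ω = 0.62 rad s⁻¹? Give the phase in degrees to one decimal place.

∠(j0.62 + 1.5) = arctan(0.62/1.5) = 22.46°
∠(j0.62 + 1400) = arctan(0.62/1400) = 0.03°
∠(j0.62 + 6.9) = arctan(0.62/6.9) = 5.13°
∠(j0.62 + 360) = arctan(0.62/360) = 0.10°
∠(j0.62 + 1900) = arctan(0.62/1900) = 0.02°
∠H(j0.62) = 22.46° + 0.03° − (5.13° + 0.10° + 0.02°) = 17.23°

17.2°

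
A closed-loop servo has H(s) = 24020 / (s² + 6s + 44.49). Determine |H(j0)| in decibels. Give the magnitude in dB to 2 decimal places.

54.65 dB

H(0) = 24020 / 44.49 = 539.9
20 log₁₀(539.9) = 54.646 dB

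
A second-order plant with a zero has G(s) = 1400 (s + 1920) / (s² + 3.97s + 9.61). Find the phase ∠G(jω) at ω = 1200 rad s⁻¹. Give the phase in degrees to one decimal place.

-147.8°

∠(j1200 + 1920) = arctan(1200/1920) = 32.01°
∠[(j1200)² + 3.97(j1200) + 9.61] = ∠[-1.44e+06 + j4764] = 179.81°
∠G(j1200) = 32.01° − 179.81° = -147.81°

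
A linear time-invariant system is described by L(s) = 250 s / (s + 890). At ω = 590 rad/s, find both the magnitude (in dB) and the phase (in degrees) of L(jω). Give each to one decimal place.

|L| = 42.8 dB, ∠L = 56.5 deg

|j590| = 590
|j590 + 890| = √(590² + 890²) = 1068
|L(j590)| = 250 × 590 / 1068 = 138.13
20 log₁₀(138.13) = 42.81 dB
∠(j590) = 90.00°
∠(j590 + 890) = arctan(590/890) = 33.54°
∠L(j590) = 90.00° − 33.54° = 56.46°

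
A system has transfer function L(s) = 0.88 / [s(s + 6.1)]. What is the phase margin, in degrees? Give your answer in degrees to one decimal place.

Gain crossover: |L(jω)| = 1 at ω ≈ 0.144 rad/s.
∠L(j0.144) = −90° − arctan(0.144/6.1) ≈ -91.35°
PM = 180° + (-91.35°) = 88.65°

88.6°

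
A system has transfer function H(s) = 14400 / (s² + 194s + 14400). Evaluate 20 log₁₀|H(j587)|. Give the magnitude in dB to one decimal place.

|(j587)² + 194(j587) + 14400| = |-3.3017e+05 + j1.1388e+05| = 3.493e+05
|H(j587)| = 14400 / 3.493e+05 = 0.04123
20 log₁₀(0.04123) = -27.70 dB

-27.7 dB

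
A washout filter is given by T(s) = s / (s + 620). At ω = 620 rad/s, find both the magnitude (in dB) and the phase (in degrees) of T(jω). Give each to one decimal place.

|j620| = 620
|j620 + 620| = √(620² + 620²) = 876.8
|T(j620)| = 1 × 620 / 876.8 = 0.70711
20 log₁₀(0.70711) = -3.01 dB
∠(j620) = 90.00°
∠(j620 + 620) = arctan(620/620) = 45.00°
∠T(j620) = 90.00° − 45.00° = 45.00°

|T| = -3.0 dB, ∠T = 45.0 deg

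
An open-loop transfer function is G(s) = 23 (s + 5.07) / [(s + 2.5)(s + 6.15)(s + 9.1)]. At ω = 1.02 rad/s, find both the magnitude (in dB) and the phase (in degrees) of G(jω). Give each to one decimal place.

|j1.02 + 5.07| = √(1.02² + 5.07²) = 5.172
|j1.02 + 2.5| = √(1.02² + 2.5²) = 2.7
|j1.02 + 6.15| = √(1.02² + 6.15²) = 6.234
|j1.02 + 9.1| = √(1.02² + 9.1²) = 9.157
|G(j1.02)| = 23 × 5.172 / (2.7 × 6.234 × 9.157) = 0.77171
20 log₁₀(0.77171) = -2.25 dB
∠(j1.02 + 5.07) = arctan(1.02/5.07) = 11.38°
∠(j1.02 + 2.5) = arctan(1.02/2.5) = 22.20°
∠(j1.02 + 6.15) = arctan(1.02/6.15) = 9.42°
∠(j1.02 + 9.1) = arctan(1.02/9.1) = 6.40°
∠G(j1.02) = 11.38° − (22.20° + 9.42° + 6.40°) = -26.63°

|G| = -2.3 dB, ∠G = -26.6°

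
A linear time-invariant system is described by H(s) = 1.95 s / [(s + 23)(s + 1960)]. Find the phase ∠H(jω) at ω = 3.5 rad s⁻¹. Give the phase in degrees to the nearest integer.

81 deg

∠(j3.5) = 90.00°
∠(j3.5 + 23) = arctan(3.5/23) = 8.65°
∠(j3.5 + 1960) = arctan(3.5/1960) = 0.10°
∠H(j3.5) = 90.00° − (8.65° + 0.10°) = 81.25°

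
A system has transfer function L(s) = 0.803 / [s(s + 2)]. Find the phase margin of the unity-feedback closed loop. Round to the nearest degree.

79°

Gain crossover: |L(jω)| = 1 at ω ≈ 0.394 rad/s.
∠L(j0.394) = −90° − arctan(0.394/2) ≈ -101.14°
PM = 180° + (-101.14°) = 78.86°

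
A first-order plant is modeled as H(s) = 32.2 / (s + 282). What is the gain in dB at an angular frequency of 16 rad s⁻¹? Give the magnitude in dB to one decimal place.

|j16 + 282| = √(16² + 282²) = 282.5
|H(j16)| = 32.2 / 282.5 = 0.114
20 log₁₀(0.114) = -18.86 dB

-18.9 dB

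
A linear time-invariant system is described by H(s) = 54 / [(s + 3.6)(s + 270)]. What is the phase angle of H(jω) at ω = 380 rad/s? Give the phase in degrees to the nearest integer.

∠(j380 + 3.6) = arctan(380/3.6) = 89.46°
∠(j380 + 270) = arctan(380/270) = 54.61°
∠H(j380) = − (89.46° + 54.61°) = -144.06°

-144 deg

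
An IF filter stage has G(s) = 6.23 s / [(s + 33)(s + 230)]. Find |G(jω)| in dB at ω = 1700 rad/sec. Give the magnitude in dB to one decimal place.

-48.8 dB

|j1700| = 1700
|j1700 + 33| = √(1700² + 33²) = 1700
|j1700 + 230| = √(1700² + 230²) = 1715
|G(j1700)| = 6.23 × 1700 / (1700 × 1715) = 0.0036309
20 log₁₀(0.0036309) = -48.80 dB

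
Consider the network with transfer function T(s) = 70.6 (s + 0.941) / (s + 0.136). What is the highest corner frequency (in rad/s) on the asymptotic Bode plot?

Break frequencies occur at each pole and zero magnitude: 0.136 rad/s, 0.941 rad/s.
The highest is 0.941 rad/s.

0.941 rad/s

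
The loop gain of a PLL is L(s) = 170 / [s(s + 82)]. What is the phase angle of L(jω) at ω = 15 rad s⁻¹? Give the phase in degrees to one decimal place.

∠(j15 + 82) = arctan(15/82) = 10.37°
∠(j15) = 90.00°
∠L(j15) = − (10.37° + 90.00°) = -100.37°

-100.4 deg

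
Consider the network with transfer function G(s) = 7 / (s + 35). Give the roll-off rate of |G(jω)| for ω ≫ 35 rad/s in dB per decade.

-20 dB/decade

With 0 zeros and 1 pole, the high-frequency asymptotic slope is 20 × (0 − 1) = -20 dB/decade.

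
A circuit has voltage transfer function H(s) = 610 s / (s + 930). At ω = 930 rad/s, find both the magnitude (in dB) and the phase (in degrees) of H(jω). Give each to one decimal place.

|H| = 52.7 dB, ∠H = 45.0 deg

|j930| = 930
|j930 + 930| = √(930² + 930²) = 1315
|H(j930)| = 610 × 930 / 1315 = 431.34
20 log₁₀(431.34) = 52.70 dB
∠(j930) = 90.00°
∠(j930 + 930) = arctan(930/930) = 45.00°
∠H(j930) = 90.00° − 45.00° = 45.00°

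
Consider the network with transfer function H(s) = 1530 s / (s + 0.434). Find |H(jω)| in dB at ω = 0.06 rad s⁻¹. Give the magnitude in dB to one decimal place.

46.4 dB

|j0.06| = 0.06
|j0.06 + 0.434| = √(0.06² + 0.434²) = 0.4381
|H(j0.06)| = 1530 × 0.06 / 0.4381 = 209.53
20 log₁₀(209.53) = 46.42 dB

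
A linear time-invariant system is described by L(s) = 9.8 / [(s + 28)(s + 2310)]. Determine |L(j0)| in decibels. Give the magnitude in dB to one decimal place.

L(0) = 9.8 / (28 × 2310) = 0.00015152
20 log₁₀(0.00015152) = -76.39 dB

-76.4 dB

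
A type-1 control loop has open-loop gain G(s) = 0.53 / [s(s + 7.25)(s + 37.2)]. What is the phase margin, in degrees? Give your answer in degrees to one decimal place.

Gain crossover: |G(jω)| = 1 at ω ≈ 0.00197 rad/sec.
∠G(j0.00197) = −90° − arctan(0.00197/7.25) − arctan(0.00197/37.2) ≈ -90.02°
PM = 180° + (-90.02°) = 89.98°

90.0°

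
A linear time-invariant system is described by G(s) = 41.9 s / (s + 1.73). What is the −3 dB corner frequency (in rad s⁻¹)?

1.73 rad s⁻¹

For a single-pole high-pass, the −3 dB point is at the pole: ω = 1.73 rad s⁻¹.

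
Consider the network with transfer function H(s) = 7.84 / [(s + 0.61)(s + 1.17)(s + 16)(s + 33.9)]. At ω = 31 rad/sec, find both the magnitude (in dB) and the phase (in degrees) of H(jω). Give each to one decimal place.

|j31 + 0.61| = √(31² + 0.61²) = 31.01
|j31 + 1.17| = √(31² + 1.17²) = 31.02
|j31 + 16| = √(31² + 16²) = 34.89
|j31 + 33.9| = √(31² + 33.9²) = 45.94
|H(j31)| = 7.84 / (31.01 × 31.02 × 34.89 × 45.94) = 5.0862e-06
20 log₁₀(5.0862e-06) = -105.87 dB
∠(j31 + 0.61) = arctan(31/0.61) = 88.87°
∠(j31 + 1.17) = arctan(31/1.17) = 87.84°
∠(j31 + 16) = arctan(31/16) = 62.70°
∠(j31 + 33.9) = arctan(31/33.9) = 42.44°
∠H(j31) = − (88.87° + 87.84° + 62.70° + 42.44°) = -281.85°

|H| = -105.9 dB, ∠H = -281.9°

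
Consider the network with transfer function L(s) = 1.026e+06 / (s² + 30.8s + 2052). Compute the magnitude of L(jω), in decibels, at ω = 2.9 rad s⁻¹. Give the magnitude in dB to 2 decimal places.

54.01 dB

|(j2.9)² + 30.8(j2.9) + 2052| = |2043.6 + j89.32| = 2046
|L(j2.9)| = 1.026e+06 / 2046 = 501.58
20 log₁₀(501.58) = 54.007 dB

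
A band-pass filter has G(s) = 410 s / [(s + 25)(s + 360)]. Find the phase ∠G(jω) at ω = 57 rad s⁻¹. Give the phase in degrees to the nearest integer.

∠(j57) = 90.00°
∠(j57 + 25) = arctan(57/25) = 66.32°
∠(j57 + 360) = arctan(57/360) = 9.00°
∠G(j57) = 90.00° − (66.32° + 9.00°) = 14.68°

15°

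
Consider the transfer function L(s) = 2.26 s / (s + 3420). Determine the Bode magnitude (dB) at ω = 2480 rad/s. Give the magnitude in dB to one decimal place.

|j2480| = 2480
|j2480 + 3420| = √(2480² + 3420²) = 4225
|L(j2480)| = 2.26 × 2480 / 4225 = 1.3267
20 log₁₀(1.3267) = 2.46 dB

2.5 dB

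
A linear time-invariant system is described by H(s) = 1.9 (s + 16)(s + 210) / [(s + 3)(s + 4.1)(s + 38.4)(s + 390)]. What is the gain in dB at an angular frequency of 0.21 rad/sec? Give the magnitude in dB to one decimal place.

-29.2 dB

|j0.21 + 16| = √(0.21² + 16²) = 16
|j0.21 + 210| = √(0.21² + 210²) = 210
|j0.21 + 3| = √(0.21² + 3²) = 3.007
|j0.21 + 4.1| = √(0.21² + 4.1²) = 4.105
|j0.21 + 38.4| = √(0.21² + 38.4²) = 38.4
|j0.21 + 390| = √(0.21² + 390²) = 390
|H(j0.21)| = 1.9 × 16 × 210 / (3.007 × 4.105 × 38.4 × 390) = 0.03453
20 log₁₀(0.03453) = -29.24 dB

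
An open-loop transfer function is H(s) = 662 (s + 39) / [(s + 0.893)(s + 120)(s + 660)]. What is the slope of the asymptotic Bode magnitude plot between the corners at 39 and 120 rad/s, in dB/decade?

0 dB/decade

In this band the factors already past their corner are: zero at 39, pole at 0.893; net slope = 0 dB/decade.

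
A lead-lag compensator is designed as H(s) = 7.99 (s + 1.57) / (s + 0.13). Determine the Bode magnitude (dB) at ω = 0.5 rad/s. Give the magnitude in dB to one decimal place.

|j0.5 + 1.57| = √(0.5² + 1.57²) = 1.648
|j0.5 + 0.13| = √(0.5² + 0.13²) = 0.5166
|H(j0.5)| = 7.99 × 1.648 / 0.5166 = 25.483
20 log₁₀(25.483) = 28.12 dB

28.1 dB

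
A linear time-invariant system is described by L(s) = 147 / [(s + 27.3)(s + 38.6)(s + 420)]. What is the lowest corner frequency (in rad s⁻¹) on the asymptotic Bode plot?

27.3 rad s⁻¹

Break frequencies occur at each pole and zero magnitude: 27.3 rad s⁻¹, 38.6 rad s⁻¹, 420 rad s⁻¹.
The lowest is 27.3 rad s⁻¹.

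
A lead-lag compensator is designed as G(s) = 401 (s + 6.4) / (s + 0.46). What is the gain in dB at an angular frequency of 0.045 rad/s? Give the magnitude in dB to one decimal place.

|j0.045 + 6.4| = √(0.045² + 6.4²) = 6.4
|j0.045 + 0.46| = √(0.045² + 0.46²) = 0.4622
|G(j0.045)| = 401 × 6.4 / 0.4622 = 5552.8
20 log₁₀(5552.8) = 74.89 dB

74.9 dB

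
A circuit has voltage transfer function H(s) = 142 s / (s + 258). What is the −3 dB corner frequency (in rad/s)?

258 rad/s

For a single-pole high-pass, the −3 dB point is at the pole: ω = 258 rad/s.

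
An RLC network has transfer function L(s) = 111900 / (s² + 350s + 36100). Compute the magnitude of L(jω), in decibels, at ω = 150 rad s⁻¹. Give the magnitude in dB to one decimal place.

|(j150)² + 350(j150) + 36100| = |13600 + j52500| = 5.423e+04
|L(j150)| = 111900 / 5.423e+04 = 2.0633
20 log₁₀(2.0633) = 6.29 dB

6.3 dB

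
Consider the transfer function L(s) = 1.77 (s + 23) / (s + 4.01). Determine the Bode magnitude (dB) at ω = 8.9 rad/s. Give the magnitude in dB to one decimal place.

13.0 dB

|j8.9 + 23| = √(8.9² + 23²) = 24.66
|j8.9 + 4.01| = √(8.9² + 4.01²) = 9.762
|L(j8.9)| = 1.77 × 24.66 / 9.762 = 4.4717
20 log₁₀(4.4717) = 13.01 dB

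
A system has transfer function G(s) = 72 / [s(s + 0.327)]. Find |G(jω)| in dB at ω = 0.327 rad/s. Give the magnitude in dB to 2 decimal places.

53.55 dB

|j0.327 + 0.327| = √(0.327² + 0.327²) = 0.4624
|j0.327| = 0.327
|G(j0.327)| = 72 / (0.4624 × 0.327) = 476.13
20 log₁₀(476.13) = 53.554 dB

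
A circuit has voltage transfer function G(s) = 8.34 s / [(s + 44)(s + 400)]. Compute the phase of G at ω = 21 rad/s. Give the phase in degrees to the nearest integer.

∠(j21) = 90.00°
∠(j21 + 44) = arctan(21/44) = 25.51°
∠(j21 + 400) = arctan(21/400) = 3.01°
∠G(j21) = 90.00° − (25.51° + 3.01°) = 61.48°

61°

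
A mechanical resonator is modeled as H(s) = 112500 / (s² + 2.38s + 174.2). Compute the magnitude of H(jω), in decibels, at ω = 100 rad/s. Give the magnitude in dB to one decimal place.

21.2 dB

|(j100)² + 2.38(j100) + 174.2| = |-9825.8 + j238| = 9829
|H(j100)| = 112500 / 9829 = 11.446
20 log₁₀(11.446) = 21.17 dB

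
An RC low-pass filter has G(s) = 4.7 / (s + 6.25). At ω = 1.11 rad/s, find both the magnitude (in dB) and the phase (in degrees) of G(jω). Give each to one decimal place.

|j1.11 + 6.25| = √(1.11² + 6.25²) = 6.348
|G(j1.11)| = 4.7 / 6.348 = 0.74041
20 log₁₀(0.74041) = -2.61 dB
∠(j1.11 + 6.25) = arctan(1.11/6.25) = 10.07°
∠G(j1.11) = −10.07° = -10.07°

|G| = -2.6 dB, ∠G = -10.1°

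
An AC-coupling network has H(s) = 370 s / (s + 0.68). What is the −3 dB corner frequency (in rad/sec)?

For a single-pole high-pass, the −3 dB point is at the pole: ω = 0.68 rad/sec.

0.68 rad/sec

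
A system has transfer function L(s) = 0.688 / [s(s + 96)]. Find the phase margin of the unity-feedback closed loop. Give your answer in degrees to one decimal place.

90.0°

Gain crossover: |L(jω)| = 1 at ω ≈ 0.00717 rad/s.
∠L(j0.00717) = −90° − arctan(0.00717/96) ≈ -90.00°
PM = 180° + (-90.00°) = 90.00°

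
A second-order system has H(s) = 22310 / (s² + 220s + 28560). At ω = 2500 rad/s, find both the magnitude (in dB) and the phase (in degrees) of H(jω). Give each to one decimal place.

|(j2500)² + 220(j2500) + 28560| = |-6.2214e+06 + j5.5e+05| = 6.246e+06
|H(j2500)| = 22310 / 6.246e+06 = 0.0035721
20 log₁₀(0.0035721) = -48.94 dB
∠[(j2500)² + 220(j2500) + 28560] = ∠[-6.2214e+06 + j5.5e+05] = 174.95°
∠H(j2500) = −174.95° = -174.95°

|H| = -48.9 dB, ∠H = -174.9°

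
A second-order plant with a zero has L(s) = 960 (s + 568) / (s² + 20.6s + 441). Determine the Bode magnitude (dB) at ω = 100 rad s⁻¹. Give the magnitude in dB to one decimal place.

35.1 dB

|j100 + 568| = √(100² + 568²) = 576.7
|(j100)² + 20.6(j100) + 441| = |-9559 + j2060| = 9778
|L(j100)| = 960 × 576.7 / 9778 = 56.621
20 log₁₀(56.621) = 35.06 dB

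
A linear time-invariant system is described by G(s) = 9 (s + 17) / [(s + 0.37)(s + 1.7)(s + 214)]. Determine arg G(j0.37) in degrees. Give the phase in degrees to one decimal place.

-56.1°

∠(j0.37 + 17) = arctan(0.37/17) = 1.25°
∠(j0.37 + 0.37) = arctan(0.37/0.37) = 45.00°
∠(j0.37 + 1.7) = arctan(0.37/1.7) = 12.28°
∠(j0.37 + 214) = arctan(0.37/214) = 0.10°
∠G(j0.37) = 1.25° − (45.00° + 12.28° + 0.10°) = -56.13°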